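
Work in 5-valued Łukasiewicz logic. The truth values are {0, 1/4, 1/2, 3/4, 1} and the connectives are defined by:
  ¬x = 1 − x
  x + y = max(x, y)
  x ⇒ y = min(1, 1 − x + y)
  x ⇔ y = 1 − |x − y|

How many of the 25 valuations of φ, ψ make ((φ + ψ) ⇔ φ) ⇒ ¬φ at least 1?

9

value 1: 9 assignments (counts)
value 3/4: 3 assignments
value 1/2: 4 assignments
value 1/4: 4 assignments
value 0: 5 assignments
So 9 of the 25 assignments meet the threshold.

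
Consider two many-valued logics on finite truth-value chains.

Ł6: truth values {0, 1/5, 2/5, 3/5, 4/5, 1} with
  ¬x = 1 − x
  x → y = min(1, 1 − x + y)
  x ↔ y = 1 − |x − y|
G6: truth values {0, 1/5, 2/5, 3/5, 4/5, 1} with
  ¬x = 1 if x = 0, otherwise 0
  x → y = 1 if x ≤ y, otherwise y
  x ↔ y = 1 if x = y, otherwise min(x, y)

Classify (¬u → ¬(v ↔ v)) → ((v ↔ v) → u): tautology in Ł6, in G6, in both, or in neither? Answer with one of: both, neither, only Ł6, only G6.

In Ł6: every assignment gives 1 — tautology.
In G6: at u = 1/5, v = 0 the value is 1/5 — not a tautology.

only Ł6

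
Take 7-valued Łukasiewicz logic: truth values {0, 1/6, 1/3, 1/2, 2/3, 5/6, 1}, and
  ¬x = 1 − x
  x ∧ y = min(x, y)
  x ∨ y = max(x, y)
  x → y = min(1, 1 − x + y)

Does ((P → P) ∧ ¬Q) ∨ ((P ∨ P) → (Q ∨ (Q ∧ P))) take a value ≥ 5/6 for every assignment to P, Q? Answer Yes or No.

Counterexample: take P = 2/3, Q = 1/3.
P → P = 2/3 → 2/3 = 1
¬Q = ¬1/3 = 2/3
(P → P) ∧ ¬Q = 1 ∧ 2/3 = 2/3
P ∨ P = 2/3 ∨ 2/3 = 2/3
Q ∧ P = 1/3 ∧ 2/3 = 1/3
Q ∨ (Q ∧ P) = 1/3 ∨ 1/3 = 1/3
(P ∨ P) → (Q ∨ (Q ∧ P)) = 2/3 → 1/3 = 2/3
((P → P) ∧ ¬Q) ∨ ((P ∨ P) → (Q ∨ (Q ∧ P))) = 2/3 ∨ 2/3 = 2/3
This gives 2/3, which is below 5/6.

No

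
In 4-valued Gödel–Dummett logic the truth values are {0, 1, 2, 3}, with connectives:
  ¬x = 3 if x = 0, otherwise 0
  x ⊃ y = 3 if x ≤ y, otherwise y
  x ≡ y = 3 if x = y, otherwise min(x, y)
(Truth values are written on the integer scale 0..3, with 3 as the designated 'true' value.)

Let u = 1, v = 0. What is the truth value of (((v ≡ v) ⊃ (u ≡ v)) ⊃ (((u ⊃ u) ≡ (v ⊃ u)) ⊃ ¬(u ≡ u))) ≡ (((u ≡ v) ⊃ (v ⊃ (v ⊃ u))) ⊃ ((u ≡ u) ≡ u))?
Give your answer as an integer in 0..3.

v ≡ v = 0 ≡ 0 = 3
u ≡ v = 1 ≡ 0 = 0
(v ≡ v) ⊃ (u ≡ v) = 3 ⊃ 0 = 0
u ⊃ u = 1 ⊃ 1 = 3
v ⊃ u = 0 ⊃ 1 = 3
(u ⊃ u) ≡ (v ⊃ u) = 3 ≡ 3 = 3
u ≡ u = 1 ≡ 1 = 3
¬(u ≡ u) = ¬3 = 0
((u ⊃ u) ≡ (v ⊃ u)) ⊃ ¬(u ≡ u) = 3 ⊃ 0 = 0
((v ≡ v) ⊃ (u ≡ v)) ⊃ (((u ⊃ u) ≡ (v ⊃ u)) ⊃ ¬(u ≡ u)) = 0 ⊃ 0 = 3
u ≡ v = 1 ≡ 0 = 0
v ⊃ u = 0 ⊃ 1 = 3
v ⊃ (v ⊃ u) = 0 ⊃ 3 = 3
(u ≡ v) ⊃ (v ⊃ (v ⊃ u)) = 0 ⊃ 3 = 3
u ≡ u = 1 ≡ 1 = 3
(u ≡ u) ≡ u = 3 ≡ 1 = 1
((u ≡ v) ⊃ (v ⊃ (v ⊃ u))) ⊃ ((u ≡ u) ≡ u) = 3 ⊃ 1 = 1
(((v ≡ v) ⊃ (u ≡ v)) ⊃ (((u ⊃ u) ≡ (v ⊃ u)) ⊃ ¬(u ≡ u))) ≡ (((u ≡ v) ⊃ (v ⊃ (v ⊃ u))) ⊃ ((u ≡ u) ≡ u)) = 3 ≡ 1 = 1

1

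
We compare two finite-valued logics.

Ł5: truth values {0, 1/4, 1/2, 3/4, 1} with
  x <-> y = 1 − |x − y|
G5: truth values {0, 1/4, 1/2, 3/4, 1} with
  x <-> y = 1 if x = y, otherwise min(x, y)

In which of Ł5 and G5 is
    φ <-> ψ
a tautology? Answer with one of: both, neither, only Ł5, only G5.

neither

In Ł5: at φ = 0, ψ = 1/4 the value is 3/4 — not a tautology.
In G5: at φ = 0, ψ = 1/4 the value is 0 — not a tautology.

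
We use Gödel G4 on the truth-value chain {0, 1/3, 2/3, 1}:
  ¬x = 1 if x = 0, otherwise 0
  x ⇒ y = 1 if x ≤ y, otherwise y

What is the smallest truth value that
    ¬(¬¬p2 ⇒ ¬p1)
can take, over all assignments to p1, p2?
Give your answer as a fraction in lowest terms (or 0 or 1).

0

Take p1 = 0, p2 = 0:
¬p2 = ¬0 = 1
¬¬p2 = ¬1 = 0
¬p1 = ¬0 = 1
¬¬p2 ⇒ ¬p1 = 0 ⇒ 1 = 1
¬(¬¬p2 ⇒ ¬p1) = ¬1 = 0
No assignment yields a value below 0, so this is the minimum.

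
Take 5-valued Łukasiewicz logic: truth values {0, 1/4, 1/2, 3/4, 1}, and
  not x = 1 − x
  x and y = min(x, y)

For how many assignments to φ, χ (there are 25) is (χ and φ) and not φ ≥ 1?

value 1/2: 3 assignments
value 1/4: 9 assignments
value 0: 13 assignments
So 0 of the 25 assignments meet the threshold.

0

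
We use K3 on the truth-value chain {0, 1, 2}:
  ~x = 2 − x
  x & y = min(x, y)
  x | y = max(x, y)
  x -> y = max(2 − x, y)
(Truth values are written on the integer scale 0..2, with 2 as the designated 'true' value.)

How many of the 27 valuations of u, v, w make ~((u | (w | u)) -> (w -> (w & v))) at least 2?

3

value 2: 3 assignments (counts)
value 1: 12 assignments
value 0: 12 assignments
So 3 of the 27 assignments meet the threshold.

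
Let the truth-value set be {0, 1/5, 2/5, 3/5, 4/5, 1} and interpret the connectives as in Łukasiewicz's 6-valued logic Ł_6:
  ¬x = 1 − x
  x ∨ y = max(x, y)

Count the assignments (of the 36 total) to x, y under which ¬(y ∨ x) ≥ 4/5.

value 1: 1 assignment (counts)
value 4/5: 3 assignments (counts)
value 3/5: 5 assignments
value 2/5: 7 assignments
value 1/5: 9 assignments
value 0: 11 assignments
So 4 of the 36 assignments meet the threshold.

4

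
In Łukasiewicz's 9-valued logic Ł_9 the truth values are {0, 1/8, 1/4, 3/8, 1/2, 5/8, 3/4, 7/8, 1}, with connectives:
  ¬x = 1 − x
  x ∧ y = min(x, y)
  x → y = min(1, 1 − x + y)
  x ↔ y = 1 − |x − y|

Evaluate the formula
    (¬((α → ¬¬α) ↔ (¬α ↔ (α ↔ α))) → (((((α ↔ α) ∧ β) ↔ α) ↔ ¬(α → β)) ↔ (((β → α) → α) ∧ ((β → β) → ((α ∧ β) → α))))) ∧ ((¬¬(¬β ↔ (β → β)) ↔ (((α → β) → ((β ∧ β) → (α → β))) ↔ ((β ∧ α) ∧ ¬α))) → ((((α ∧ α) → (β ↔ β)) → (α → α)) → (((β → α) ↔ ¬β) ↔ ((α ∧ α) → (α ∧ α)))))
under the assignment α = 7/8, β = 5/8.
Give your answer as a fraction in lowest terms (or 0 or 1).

¬α = ¬7/8 = 1/8
¬¬α = ¬1/8 = 7/8
α → ¬¬α = 7/8 → 7/8 = 1
¬α = ¬7/8 = 1/8
α ↔ α = 7/8 ↔ 7/8 = 1
¬α ↔ (α ↔ α) = 1/8 ↔ 1 = 1/8
(α → ¬¬α) ↔ (¬α ↔ (α ↔ α)) = 1 ↔ 1/8 = 1/8
¬((α → ¬¬α) ↔ (¬α ↔ (α ↔ α))) = ¬1/8 = 7/8
α ↔ α = 7/8 ↔ 7/8 = 1
(α ↔ α) ∧ β = 1 ∧ 5/8 = 5/8
((α ↔ α) ∧ β) ↔ α = 5/8 ↔ 7/8 = 3/4
α → β = 7/8 → 5/8 = 3/4
¬(α → β) = ¬3/4 = 1/4
(((α ↔ α) ∧ β) ↔ α) ↔ ¬(α → β) = 3/4 ↔ 1/4 = 1/2
β → α = 5/8 → 7/8 = 1
(β → α) → α = 1 → 7/8 = 7/8
β → β = 5/8 → 5/8 = 1
α ∧ β = 7/8 ∧ 5/8 = 5/8
(α ∧ β) → α = 5/8 → 7/8 = 1
(β → β) → ((α ∧ β) → α) = 1 → 1 = 1
((β → α) → α) ∧ ((β → β) → ((α ∧ β) → α)) = 7/8 ∧ 1 = 7/8
((((α ↔ α) ∧ β) ↔ α) ↔ ¬(α → β)) ↔ (((β → α) → α) ∧ ((β → β) → ((α ∧ β) → α))) = 1/2 ↔ 7/8 = 5/8
¬((α → ¬¬α) ↔ (¬α ↔ (α ↔ α))) → (((((α ↔ α) ∧ β) ↔ α) ↔ ¬(α → β)) ↔ (((β → α) → α) ∧ ((β → β) → ((α ∧ β) → α)))) = 7/8 → 5/8 = 3/4
¬β = ¬5/8 = 3/8
β → β = 5/8 → 5/8 = 1
¬β ↔ (β → β) = 3/8 ↔ 1 = 3/8
¬(¬β ↔ (β → β)) = ¬3/8 = 5/8
¬¬(¬β ↔ (β → β)) = ¬5/8 = 3/8
α → β = 7/8 → 5/8 = 3/4
β ∧ β = 5/8 ∧ 5/8 = 5/8
α → β = 7/8 → 5/8 = 3/4
(β ∧ β) → (α → β) = 5/8 → 3/4 = 1
(α → β) → ((β ∧ β) → (α → β)) = 3/4 → 1 = 1
β ∧ α = 5/8 ∧ 7/8 = 5/8
¬α = ¬7/8 = 1/8
(β ∧ α) ∧ ¬α = 5/8 ∧ 1/8 = 1/8
((α → β) → ((β ∧ β) → (α → β))) ↔ ((β ∧ α) ∧ ¬α) = 1 ↔ 1/8 = 1/8
¬¬(¬β ↔ (β → β)) ↔ (((α → β) → ((β ∧ β) → (α → β))) ↔ ((β ∧ α) ∧ ¬α)) = 3/8 ↔ 1/8 = 3/4
α ∧ α = 7/8 ∧ 7/8 = 7/8
β ↔ β = 5/8 ↔ 5/8 = 1
(α ∧ α) → (β ↔ β) = 7/8 → 1 = 1
α → α = 7/8 → 7/8 = 1
((α ∧ α) → (β ↔ β)) → (α → α) = 1 → 1 = 1
β → α = 5/8 → 7/8 = 1
¬β = ¬5/8 = 3/8
(β → α) ↔ ¬β = 1 ↔ 3/8 = 3/8
α ∧ α = 7/8 ∧ 7/8 = 7/8
α ∧ α = 7/8 ∧ 7/8 = 7/8
(α ∧ α) → (α ∧ α) = 7/8 → 7/8 = 1
((β → α) ↔ ¬β) ↔ ((α ∧ α) → (α ∧ α)) = 3/8 ↔ 1 = 3/8
(((α ∧ α) → (β ↔ β)) → (α → α)) → (((β → α) ↔ ¬β) ↔ ((α ∧ α) → (α ∧ α))) = 1 → 3/8 = 3/8
(¬¬(¬β ↔ (β → β)) ↔ (((α → β) → ((β ∧ β) → (α → β))) ↔ ((β ∧ α) ∧ ¬α))) → ((((α ∧ α) → (β ↔ β)) → (α → α)) → (((β → α) ↔ ¬β) ↔ ((α ∧ α) → (α ∧ α)))) = 3/4 → 3/8 = 5/8
(¬((α → ¬¬α) ↔ (¬α ↔ (α ↔ α))) → (((((α ↔ α) ∧ β) ↔ α) ↔ ¬(α → β)) ↔ (((β → α) → α) ∧ ((β → β) → ((α ∧ β) → α))))) ∧ ((¬¬(¬β ↔ (β → β)) ↔ (((α → β) → ((β ∧ β) → (α → β))) ↔ ((β ∧ α) ∧ ¬α))) → ((((α ∧ α) → (β ↔ β)) → (α → α)) → (((β → α) ↔ ¬β) ↔ ((α ∧ α) → (α ∧ α))))) = 3/4 ∧ 5/8 = 5/8

5/8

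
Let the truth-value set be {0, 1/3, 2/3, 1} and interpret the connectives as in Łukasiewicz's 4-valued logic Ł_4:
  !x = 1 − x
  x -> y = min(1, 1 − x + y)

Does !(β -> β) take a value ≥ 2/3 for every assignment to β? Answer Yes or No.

No

Counterexample: take β = 0.
β -> β = 0 -> 0 = 1
!(β -> β) = !1 = 0
This gives 0, which is below 2/3.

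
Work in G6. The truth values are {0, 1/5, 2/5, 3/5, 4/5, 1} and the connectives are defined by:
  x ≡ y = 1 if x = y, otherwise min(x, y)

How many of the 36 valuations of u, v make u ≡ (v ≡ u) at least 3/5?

value 1: 16 assignments (counts)
value 4/5: 2 assignments (counts)
value 3/5: 3 assignments (counts)
value 2/5: 4 assignments
value 1/5: 5 assignments
value 0: 6 assignments
So 21 of the 36 assignments meet the threshold.

21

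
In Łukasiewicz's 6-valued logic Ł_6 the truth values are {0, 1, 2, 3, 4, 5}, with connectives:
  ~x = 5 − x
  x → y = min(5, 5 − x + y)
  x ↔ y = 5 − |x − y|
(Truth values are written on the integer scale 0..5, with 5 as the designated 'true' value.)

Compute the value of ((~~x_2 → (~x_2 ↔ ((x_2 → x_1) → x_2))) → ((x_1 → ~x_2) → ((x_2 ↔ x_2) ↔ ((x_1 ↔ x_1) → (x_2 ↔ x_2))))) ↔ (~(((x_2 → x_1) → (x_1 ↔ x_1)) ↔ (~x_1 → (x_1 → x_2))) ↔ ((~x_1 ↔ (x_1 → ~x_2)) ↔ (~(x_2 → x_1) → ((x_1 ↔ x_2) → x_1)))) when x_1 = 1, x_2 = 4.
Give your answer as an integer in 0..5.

~x_2 = ~4 = 1
~~x_2 = ~1 = 4
~x_2 = ~4 = 1
x_2 → x_1 = 4 → 1 = 2
(x_2 → x_1) → x_2 = 2 → 4 = 5
~x_2 ↔ ((x_2 → x_1) → x_2) = 1 ↔ 5 = 1
~~x_2 → (~x_2 ↔ ((x_2 → x_1) → x_2)) = 4 → 1 = 2
~x_2 = ~4 = 1
x_1 → ~x_2 = 1 → 1 = 5
x_2 ↔ x_2 = 4 ↔ 4 = 5
x_1 ↔ x_1 = 1 ↔ 1 = 5
x_2 ↔ x_2 = 4 ↔ 4 = 5
(x_1 ↔ x_1) → (x_2 ↔ x_2) = 5 → 5 = 5
(x_2 ↔ x_2) ↔ ((x_1 ↔ x_1) → (x_2 ↔ x_2)) = 5 ↔ 5 = 5
(x_1 → ~x_2) → ((x_2 ↔ x_2) ↔ ((x_1 ↔ x_1) → (x_2 ↔ x_2))) = 5 → 5 = 5
(~~x_2 → (~x_2 ↔ ((x_2 → x_1) → x_2))) → ((x_1 → ~x_2) → ((x_2 ↔ x_2) ↔ ((x_1 ↔ x_1) → (x_2 ↔ x_2)))) = 2 → 5 = 5
x_2 → x_1 = 4 → 1 = 2
x_1 ↔ x_1 = 1 ↔ 1 = 5
(x_2 → x_1) → (x_1 ↔ x_1) = 2 → 5 = 5
~x_1 = ~1 = 4
x_1 → x_2 = 1 → 4 = 5
~x_1 → (x_1 → x_2) = 4 → 5 = 5
((x_2 → x_1) → (x_1 ↔ x_1)) ↔ (~x_1 → (x_1 → x_2)) = 5 ↔ 5 = 5
~(((x_2 → x_1) → (x_1 ↔ x_1)) ↔ (~x_1 → (x_1 → x_2))) = ~5 = 0
~x_1 = ~1 = 4
~x_2 = ~4 = 1
x_1 → ~x_2 = 1 → 1 = 5
~x_1 ↔ (x_1 → ~x_2) = 4 ↔ 5 = 4
x_2 → x_1 = 4 → 1 = 2
~(x_2 → x_1) = ~2 = 3
x_1 ↔ x_2 = 1 ↔ 4 = 2
(x_1 ↔ x_2) → x_1 = 2 → 1 = 4
~(x_2 → x_1) → ((x_1 ↔ x_2) → x_1) = 3 → 4 = 5
(~x_1 ↔ (x_1 → ~x_2)) ↔ (~(x_2 → x_1) → ((x_1 ↔ x_2) → x_1)) = 4 ↔ 5 = 4
~(((x_2 → x_1) → (x_1 ↔ x_1)) ↔ (~x_1 → (x_1 → x_2))) ↔ ((~x_1 ↔ (x_1 → ~x_2)) ↔ (~(x_2 → x_1) → ((x_1 ↔ x_2) → x_1))) = 0 ↔ 4 = 1
((~~x_2 → (~x_2 ↔ ((x_2 → x_1) → x_2))) → ((x_1 → ~x_2) → ((x_2 ↔ x_2) ↔ ((x_1 ↔ x_1) → (x_2 ↔ x_2))))) ↔ (~(((x_2 → x_1) → (x_1 ↔ x_1)) ↔ (~x_1 → (x_1 → x_2))) ↔ ((~x_1 ↔ (x_1 → ~x_2)) ↔ (~(x_2 → x_1) → ((x_1 ↔ x_2) → x_1)))) = 5 ↔ 1 = 1

1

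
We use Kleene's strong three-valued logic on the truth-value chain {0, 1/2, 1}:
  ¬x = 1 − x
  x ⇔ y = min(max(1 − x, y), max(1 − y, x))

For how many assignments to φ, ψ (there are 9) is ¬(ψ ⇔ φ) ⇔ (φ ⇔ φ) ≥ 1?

2

φ = 0, ψ = 0 ↦ 0  <
φ = 0, ψ = 1/2 ↦ 1/2  <
φ = 0, ψ = 1 ↦ 1  ≥
φ = 1/2, ψ = 0 ↦ 1/2  <
φ = 1/2, ψ = 1/2 ↦ 1/2  <
φ = 1/2, ψ = 1 ↦ 1/2  <
φ = 1, ψ = 0 ↦ 1  ≥
φ = 1, ψ = 1/2 ↦ 1/2  <
φ = 1, ψ = 1 ↦ 0  <
So 2 of the 9 assignments meet the threshold.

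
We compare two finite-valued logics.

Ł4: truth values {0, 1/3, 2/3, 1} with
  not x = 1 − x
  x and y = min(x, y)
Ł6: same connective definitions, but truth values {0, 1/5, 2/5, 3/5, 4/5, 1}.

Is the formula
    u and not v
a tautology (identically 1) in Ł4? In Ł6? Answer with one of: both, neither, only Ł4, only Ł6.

neither

In Ł4: at u = 0, v = 0 the value is 0 — not a tautology.
In Ł6: at u = 0, v = 0 the value is 0 — not a tautology.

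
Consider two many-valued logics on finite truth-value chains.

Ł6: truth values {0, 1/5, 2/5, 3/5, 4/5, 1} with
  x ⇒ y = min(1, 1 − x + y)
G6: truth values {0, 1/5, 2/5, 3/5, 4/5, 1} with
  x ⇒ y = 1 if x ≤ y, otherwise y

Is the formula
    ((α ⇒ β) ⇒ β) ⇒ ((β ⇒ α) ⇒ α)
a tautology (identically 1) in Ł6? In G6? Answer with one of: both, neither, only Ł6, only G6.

only Ł6

In Ł6: every assignment gives 1 — tautology.
In G6: at α = 1/5, β = 0 the value is 1/5 — not a tautology.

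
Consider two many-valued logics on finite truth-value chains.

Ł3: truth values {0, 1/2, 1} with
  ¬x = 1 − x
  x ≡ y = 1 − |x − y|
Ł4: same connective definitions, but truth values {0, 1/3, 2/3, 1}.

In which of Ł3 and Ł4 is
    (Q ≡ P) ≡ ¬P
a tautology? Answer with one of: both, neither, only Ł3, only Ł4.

neither

In Ł3: at P = 0, Q = 1/2 the value is 1/2 — not a tautology.
In Ł4: at P = 0, Q = 1/3 the value is 2/3 — not a tautology.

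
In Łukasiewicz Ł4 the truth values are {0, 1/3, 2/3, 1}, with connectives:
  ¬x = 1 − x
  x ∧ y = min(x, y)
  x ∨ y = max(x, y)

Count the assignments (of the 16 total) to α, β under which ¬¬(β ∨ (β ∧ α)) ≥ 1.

4

α = 0, β = 0 ↦ 0  <
α = 0, β = 1/3 ↦ 1/3  <
α = 0, β = 2/3 ↦ 2/3  <
α = 0, β = 1 ↦ 1  ≥
α = 1/3, β = 0 ↦ 0  <
α = 1/3, β = 1/3 ↦ 1/3  <
α = 1/3, β = 2/3 ↦ 2/3  <
α = 1/3, β = 1 ↦ 1  ≥
α = 2/3, β = 0 ↦ 0  <
α = 2/3, β = 1/3 ↦ 1/3  <
α = 2/3, β = 2/3 ↦ 2/3  <
α = 2/3, β = 1 ↦ 1  ≥
α = 1, β = 0 ↦ 0  <
α = 1, β = 1/3 ↦ 1/3  <
α = 1, β = 2/3 ↦ 2/3  <
α = 1, β = 1 ↦ 1  ≥
So 4 of the 16 assignments meet the threshold.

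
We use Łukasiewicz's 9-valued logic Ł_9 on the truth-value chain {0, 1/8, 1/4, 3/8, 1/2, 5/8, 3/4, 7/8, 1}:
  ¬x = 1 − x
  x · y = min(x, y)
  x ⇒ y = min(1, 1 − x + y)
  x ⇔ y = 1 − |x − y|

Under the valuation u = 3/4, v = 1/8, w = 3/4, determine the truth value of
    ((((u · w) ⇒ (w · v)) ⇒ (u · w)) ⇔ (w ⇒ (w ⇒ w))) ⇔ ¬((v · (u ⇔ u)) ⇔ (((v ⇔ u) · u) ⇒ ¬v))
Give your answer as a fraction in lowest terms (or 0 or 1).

7/8

u · w = 3/4 · 3/4 = 3/4
w · v = 3/4 · 1/8 = 1/8
(u · w) ⇒ (w · v) = 3/4 ⇒ 1/8 = 3/8
u · w = 3/4 · 3/4 = 3/4
((u · w) ⇒ (w · v)) ⇒ (u · w) = 3/8 ⇒ 3/4 = 1
w ⇒ w = 3/4 ⇒ 3/4 = 1
w ⇒ (w ⇒ w) = 3/4 ⇒ 1 = 1
(((u · w) ⇒ (w · v)) ⇒ (u · w)) ⇔ (w ⇒ (w ⇒ w)) = 1 ⇔ 1 = 1
u ⇔ u = 3/4 ⇔ 3/4 = 1
v · (u ⇔ u) = 1/8 · 1 = 1/8
v ⇔ u = 1/8 ⇔ 3/4 = 3/8
(v ⇔ u) · u = 3/8 · 3/4 = 3/8
¬v = ¬1/8 = 7/8
((v ⇔ u) · u) ⇒ ¬v = 3/8 ⇒ 7/8 = 1
(v · (u ⇔ u)) ⇔ (((v ⇔ u) · u) ⇒ ¬v) = 1/8 ⇔ 1 = 1/8
¬((v · (u ⇔ u)) ⇔ (((v ⇔ u) · u) ⇒ ¬v)) = ¬1/8 = 7/8
((((u · w) ⇒ (w · v)) ⇒ (u · w)) ⇔ (w ⇒ (w ⇒ w))) ⇔ ¬((v · (u ⇔ u)) ⇔ (((v ⇔ u) · u) ⇒ ¬v)) = 1 ⇔ 7/8 = 7/8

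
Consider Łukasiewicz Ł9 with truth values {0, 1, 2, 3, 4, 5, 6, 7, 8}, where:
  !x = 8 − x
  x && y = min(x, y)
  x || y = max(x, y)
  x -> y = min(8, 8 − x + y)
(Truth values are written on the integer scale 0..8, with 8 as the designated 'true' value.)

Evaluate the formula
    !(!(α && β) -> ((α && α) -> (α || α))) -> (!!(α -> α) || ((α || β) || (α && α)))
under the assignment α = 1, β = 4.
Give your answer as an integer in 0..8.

8

α && β = 1 && 4 = 1
!(α && β) = !1 = 7
α && α = 1 && 1 = 1
α || α = 1 || 1 = 1
(α && α) -> (α || α) = 1 -> 1 = 8
!(α && β) -> ((α && α) -> (α || α)) = 7 -> 8 = 8
!(!(α && β) -> ((α && α) -> (α || α))) = !8 = 0
α -> α = 1 -> 1 = 8
!(α -> α) = !8 = 0
!!(α -> α) = !0 = 8
α || β = 1 || 4 = 4
α && α = 1 && 1 = 1
(α || β) || (α && α) = 4 || 1 = 4
!!(α -> α) || ((α || β) || (α && α)) = 8 || 4 = 8
!(!(α && β) -> ((α && α) -> (α || α))) -> (!!(α -> α) || ((α || β) || (α && α))) = 0 -> 8 = 8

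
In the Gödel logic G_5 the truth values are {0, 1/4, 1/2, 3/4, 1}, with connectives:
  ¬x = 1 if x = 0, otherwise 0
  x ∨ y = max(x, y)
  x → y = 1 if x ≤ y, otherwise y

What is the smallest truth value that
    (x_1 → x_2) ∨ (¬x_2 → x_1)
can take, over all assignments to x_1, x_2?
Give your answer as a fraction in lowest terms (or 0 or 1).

Take x_1 = 1/4, x_2 = 0:
x_1 → x_2 = 1/4 → 0 = 0
¬x_2 = ¬0 = 1
¬x_2 → x_1 = 1 → 1/4 = 1/4
(x_1 → x_2) ∨ (¬x_2 → x_1) = 0 ∨ 1/4 = 1/4
No assignment yields a value below 1/4, so this is the minimum.

1/4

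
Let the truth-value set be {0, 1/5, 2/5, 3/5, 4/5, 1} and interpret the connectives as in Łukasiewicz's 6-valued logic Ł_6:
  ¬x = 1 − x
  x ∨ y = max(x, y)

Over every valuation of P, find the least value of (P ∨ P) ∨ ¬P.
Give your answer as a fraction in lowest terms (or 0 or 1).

3/5

Take P = 2/5:
P ∨ P = 2/5 ∨ 2/5 = 2/5
¬P = ¬2/5 = 3/5
(P ∨ P) ∨ ¬P = 2/5 ∨ 3/5 = 3/5
No assignment yields a value below 3/5, so this is the minimum.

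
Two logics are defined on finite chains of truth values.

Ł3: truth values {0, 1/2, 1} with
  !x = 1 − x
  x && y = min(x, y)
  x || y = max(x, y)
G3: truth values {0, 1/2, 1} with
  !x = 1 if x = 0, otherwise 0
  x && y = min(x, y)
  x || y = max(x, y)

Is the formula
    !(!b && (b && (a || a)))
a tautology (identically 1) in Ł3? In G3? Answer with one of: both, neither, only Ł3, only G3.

In Ł3: at a = 1/2, b = 1/2 the value is 1/2 — not a tautology.
In G3: every assignment gives 1 — tautology.

only G3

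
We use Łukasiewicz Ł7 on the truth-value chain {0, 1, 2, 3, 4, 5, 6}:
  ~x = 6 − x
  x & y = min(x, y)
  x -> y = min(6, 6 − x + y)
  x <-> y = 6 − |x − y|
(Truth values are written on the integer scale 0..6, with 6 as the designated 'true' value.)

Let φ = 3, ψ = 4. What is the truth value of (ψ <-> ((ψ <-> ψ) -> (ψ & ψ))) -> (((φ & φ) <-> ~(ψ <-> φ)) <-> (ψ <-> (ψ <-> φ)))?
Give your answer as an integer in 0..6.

ψ <-> ψ = 4 <-> 4 = 6
ψ & ψ = 4 & 4 = 4
(ψ <-> ψ) -> (ψ & ψ) = 6 -> 4 = 4
ψ <-> ((ψ <-> ψ) -> (ψ & ψ)) = 4 <-> 4 = 6
φ & φ = 3 & 3 = 3
ψ <-> φ = 4 <-> 3 = 5
~(ψ <-> φ) = ~5 = 1
(φ & φ) <-> ~(ψ <-> φ) = 3 <-> 1 = 4
ψ <-> φ = 4 <-> 3 = 5
ψ <-> (ψ <-> φ) = 4 <-> 5 = 5
((φ & φ) <-> ~(ψ <-> φ)) <-> (ψ <-> (ψ <-> φ)) = 4 <-> 5 = 5
(ψ <-> ((ψ <-> ψ) -> (ψ & ψ))) -> (((φ & φ) <-> ~(ψ <-> φ)) <-> (ψ <-> (ψ <-> φ))) = 6 -> 5 = 5

5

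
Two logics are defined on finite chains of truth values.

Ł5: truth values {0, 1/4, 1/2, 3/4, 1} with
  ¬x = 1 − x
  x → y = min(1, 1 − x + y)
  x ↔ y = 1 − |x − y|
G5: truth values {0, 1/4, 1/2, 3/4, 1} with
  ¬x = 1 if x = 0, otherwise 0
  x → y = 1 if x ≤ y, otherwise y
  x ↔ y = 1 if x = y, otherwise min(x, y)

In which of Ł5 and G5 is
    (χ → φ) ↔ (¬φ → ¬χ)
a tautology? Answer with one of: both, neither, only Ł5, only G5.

In Ł5: every assignment gives 1 — tautology.
In G5: at φ = 1/4, χ = 1/2 the value is 1/4 — not a tautology.

only Ł5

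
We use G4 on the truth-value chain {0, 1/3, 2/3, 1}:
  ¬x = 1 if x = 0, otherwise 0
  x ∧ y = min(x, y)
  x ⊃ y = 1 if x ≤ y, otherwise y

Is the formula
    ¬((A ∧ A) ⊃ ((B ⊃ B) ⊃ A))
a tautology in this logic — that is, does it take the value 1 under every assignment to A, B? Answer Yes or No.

Counterexample: take A = 0, B = 0.
A ∧ A = 0 ∧ 0 = 0
B ⊃ B = 0 ⊃ 0 = 1
(B ⊃ B) ⊃ A = 1 ⊃ 0 = 0
(A ∧ A) ⊃ ((B ⊃ B) ⊃ A) = 0 ⊃ 0 = 1
¬((A ∧ A) ⊃ ((B ⊃ B) ⊃ A)) = ¬1 = 0
This gives 0 ≠ 1.

No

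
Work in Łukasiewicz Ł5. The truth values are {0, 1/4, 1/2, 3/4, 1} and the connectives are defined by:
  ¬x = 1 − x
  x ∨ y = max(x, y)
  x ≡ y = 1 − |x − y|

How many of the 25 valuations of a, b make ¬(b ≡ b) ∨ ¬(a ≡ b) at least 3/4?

value 1: 2 assignments (counts)
value 3/4: 4 assignments (counts)
value 1/2: 6 assignments
value 1/4: 8 assignments
value 0: 5 assignments
So 6 of the 25 assignments meet the threshold.

6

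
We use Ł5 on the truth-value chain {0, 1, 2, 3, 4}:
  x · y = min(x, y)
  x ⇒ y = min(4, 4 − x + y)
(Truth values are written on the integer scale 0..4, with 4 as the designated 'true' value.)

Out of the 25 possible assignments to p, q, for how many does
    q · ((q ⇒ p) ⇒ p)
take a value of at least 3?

value 4: 5 assignments (counts)
value 3: 5 assignments (counts)
value 2: 5 assignments
value 1: 5 assignments
value 0: 5 assignments
So 10 of the 25 assignments meet the threshold.

10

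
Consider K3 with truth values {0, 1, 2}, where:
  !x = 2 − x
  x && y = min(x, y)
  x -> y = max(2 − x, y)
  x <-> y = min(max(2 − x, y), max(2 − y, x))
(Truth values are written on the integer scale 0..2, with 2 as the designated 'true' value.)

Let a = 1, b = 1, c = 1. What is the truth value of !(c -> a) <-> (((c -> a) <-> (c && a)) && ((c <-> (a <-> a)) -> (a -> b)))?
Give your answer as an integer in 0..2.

c -> a = 1 -> 1 = 1
!(c -> a) = !1 = 1
c -> a = 1 -> 1 = 1
c && a = 1 && 1 = 1
(c -> a) <-> (c && a) = 1 <-> 1 = 1
a <-> a = 1 <-> 1 = 1
c <-> (a <-> a) = 1 <-> 1 = 1
a -> b = 1 -> 1 = 1
(c <-> (a <-> a)) -> (a -> b) = 1 -> 1 = 1
((c -> a) <-> (c && a)) && ((c <-> (a <-> a)) -> (a -> b)) = 1 && 1 = 1
!(c -> a) <-> (((c -> a) <-> (c && a)) && ((c <-> (a <-> a)) -> (a -> b))) = 1 <-> 1 = 1

1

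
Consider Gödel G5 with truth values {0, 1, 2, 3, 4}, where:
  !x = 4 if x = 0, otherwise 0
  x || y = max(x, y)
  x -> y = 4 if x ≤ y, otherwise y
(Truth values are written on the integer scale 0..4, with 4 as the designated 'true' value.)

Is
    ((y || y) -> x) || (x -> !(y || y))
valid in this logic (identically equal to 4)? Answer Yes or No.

No

Counterexample: take x = 1, y = 2.
y || y = 2 || 2 = 2
(y || y) -> x = 2 -> 1 = 1
y || y = 2 || 2 = 2
!(y || y) = !2 = 0
x -> !(y || y) = 1 -> 0 = 0
((y || y) -> x) || (x -> !(y || y)) = 1 || 0 = 1
This gives 1 ≠ 4.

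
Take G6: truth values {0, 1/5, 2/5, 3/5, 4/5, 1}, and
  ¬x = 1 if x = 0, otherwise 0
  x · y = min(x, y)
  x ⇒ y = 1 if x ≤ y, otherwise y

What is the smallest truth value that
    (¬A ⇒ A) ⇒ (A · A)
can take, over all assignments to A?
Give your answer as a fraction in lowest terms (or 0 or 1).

1/5

Take A = 1/5:
¬A = ¬1/5 = 0
¬A ⇒ A = 0 ⇒ 1/5 = 1
A · A = 1/5 · 1/5 = 1/5
(¬A ⇒ A) ⇒ (A · A) = 1 ⇒ 1/5 = 1/5
No assignment yields a value below 1/5, so this is the minimum.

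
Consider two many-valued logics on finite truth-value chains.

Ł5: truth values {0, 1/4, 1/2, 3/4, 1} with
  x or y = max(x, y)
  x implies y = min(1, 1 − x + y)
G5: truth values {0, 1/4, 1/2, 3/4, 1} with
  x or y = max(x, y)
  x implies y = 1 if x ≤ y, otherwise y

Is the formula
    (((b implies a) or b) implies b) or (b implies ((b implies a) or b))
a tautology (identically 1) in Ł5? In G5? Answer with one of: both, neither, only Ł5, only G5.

In Ł5: every assignment gives 1 — tautology.
In G5: every assignment gives 1 — tautology.

both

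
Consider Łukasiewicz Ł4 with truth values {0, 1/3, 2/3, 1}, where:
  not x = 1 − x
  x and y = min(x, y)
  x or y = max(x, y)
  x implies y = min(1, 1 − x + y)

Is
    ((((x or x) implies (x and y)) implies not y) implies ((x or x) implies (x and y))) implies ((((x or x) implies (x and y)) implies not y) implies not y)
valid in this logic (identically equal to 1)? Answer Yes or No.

Counterexample: take x = 1, y = 2/3.
x or x = 1 or 1 = 1
x and y = 1 and 2/3 = 2/3
(x or x) implies (x and y) = 1 implies 2/3 = 2/3
not y = not 2/3 = 1/3
((x or x) implies (x and y)) implies not y = 2/3 implies 1/3 = 2/3
x or x = 1 or 1 = 1
x and y = 1 and 2/3 = 2/3
(x or x) implies (x and y) = 1 implies 2/3 = 2/3
(((x or x) implies (x and y)) implies not y) implies ((x or x) implies (x and y)) = 2/3 implies 2/3 = 1
x or x = 1 or 1 = 1
x and y = 1 and 2/3 = 2/3
(x or x) implies (x and y) = 1 implies 2/3 = 2/3
not y = not 2/3 = 1/3
((x or x) implies (x and y)) implies not y = 2/3 implies 1/3 = 2/3
not y = not 2/3 = 1/3
(((x or x) implies (x and y)) implies not y) implies not y = 2/3 implies 1/3 = 2/3
((((x or x) implies (x and y)) implies not y) implies ((x or x) implies (x and y))) implies ((((x or x) implies (x and y)) implies not y) implies not y) = 1 implies 2/3 = 2/3
This gives 2/3 ≠ 1.

No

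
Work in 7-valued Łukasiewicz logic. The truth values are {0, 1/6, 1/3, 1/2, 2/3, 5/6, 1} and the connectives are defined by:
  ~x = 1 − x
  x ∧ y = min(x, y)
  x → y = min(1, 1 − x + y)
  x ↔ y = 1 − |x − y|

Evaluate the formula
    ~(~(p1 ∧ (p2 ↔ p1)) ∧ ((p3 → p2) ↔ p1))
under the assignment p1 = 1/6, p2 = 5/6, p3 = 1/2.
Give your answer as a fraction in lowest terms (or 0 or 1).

5/6

p2 ↔ p1 = 5/6 ↔ 1/6 = 1/3
p1 ∧ (p2 ↔ p1) = 1/6 ∧ 1/3 = 1/6
~(p1 ∧ (p2 ↔ p1)) = ~1/6 = 5/6
p3 → p2 = 1/2 → 5/6 = 1
(p3 → p2) ↔ p1 = 1 ↔ 1/6 = 1/6
~(p1 ∧ (p2 ↔ p1)) ∧ ((p3 → p2) ↔ p1) = 5/6 ∧ 1/6 = 1/6
~(~(p1 ∧ (p2 ↔ p1)) ∧ ((p3 → p2) ↔ p1)) = ~1/6 = 5/6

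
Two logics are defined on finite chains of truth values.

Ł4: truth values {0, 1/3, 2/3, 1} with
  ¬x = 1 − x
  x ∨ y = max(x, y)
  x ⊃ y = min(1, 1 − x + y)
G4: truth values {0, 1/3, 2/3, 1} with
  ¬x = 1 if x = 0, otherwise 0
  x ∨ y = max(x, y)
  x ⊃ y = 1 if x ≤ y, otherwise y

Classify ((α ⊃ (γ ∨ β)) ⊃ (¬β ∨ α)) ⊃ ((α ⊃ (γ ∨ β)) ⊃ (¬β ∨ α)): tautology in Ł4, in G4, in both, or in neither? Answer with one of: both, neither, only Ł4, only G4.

both

In Ł4: every assignment gives 1 — tautology.
In G4: every assignment gives 1 — tautology.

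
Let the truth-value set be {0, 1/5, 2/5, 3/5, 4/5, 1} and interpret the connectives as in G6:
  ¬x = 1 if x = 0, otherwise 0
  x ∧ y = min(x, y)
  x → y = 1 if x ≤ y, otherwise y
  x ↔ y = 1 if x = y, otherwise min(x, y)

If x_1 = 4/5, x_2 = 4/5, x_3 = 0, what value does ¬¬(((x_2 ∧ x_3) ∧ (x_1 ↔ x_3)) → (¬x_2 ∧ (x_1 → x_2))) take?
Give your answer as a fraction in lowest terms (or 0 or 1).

1

x_2 ∧ x_3 = 4/5 ∧ 0 = 0
x_1 ↔ x_3 = 4/5 ↔ 0 = 0
(x_2 ∧ x_3) ∧ (x_1 ↔ x_3) = 0 ∧ 0 = 0
¬x_2 = ¬4/5 = 0
x_1 → x_2 = 4/5 → 4/5 = 1
¬x_2 ∧ (x_1 → x_2) = 0 ∧ 1 = 0
((x_2 ∧ x_3) ∧ (x_1 ↔ x_3)) → (¬x_2 ∧ (x_1 → x_2)) = 0 → 0 = 1
¬(((x_2 ∧ x_3) ∧ (x_1 ↔ x_3)) → (¬x_2 ∧ (x_1 → x_2))) = ¬1 = 0
¬¬(((x_2 ∧ x_3) ∧ (x_1 ↔ x_3)) → (¬x_2 ∧ (x_1 → x_2))) = ¬0 = 1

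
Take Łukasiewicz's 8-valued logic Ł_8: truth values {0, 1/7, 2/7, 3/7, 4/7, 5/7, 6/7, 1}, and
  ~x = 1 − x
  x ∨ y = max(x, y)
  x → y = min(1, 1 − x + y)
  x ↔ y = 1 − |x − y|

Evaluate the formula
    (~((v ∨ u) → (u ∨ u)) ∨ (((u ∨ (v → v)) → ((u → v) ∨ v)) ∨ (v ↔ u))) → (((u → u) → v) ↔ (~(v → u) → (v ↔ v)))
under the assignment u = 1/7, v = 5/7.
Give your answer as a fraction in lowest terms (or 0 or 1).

v ∨ u = 5/7 ∨ 1/7 = 5/7
u ∨ u = 1/7 ∨ 1/7 = 1/7
(v ∨ u) → (u ∨ u) = 5/7 → 1/7 = 3/7
~((v ∨ u) → (u ∨ u)) = ~3/7 = 4/7
v → v = 5/7 → 5/7 = 1
u ∨ (v → v) = 1/7 ∨ 1 = 1
u → v = 1/7 → 5/7 = 1
(u → v) ∨ v = 1 ∨ 5/7 = 1
(u ∨ (v → v)) → ((u → v) ∨ v) = 1 → 1 = 1
v ↔ u = 5/7 ↔ 1/7 = 3/7
((u ∨ (v → v)) → ((u → v) ∨ v)) ∨ (v ↔ u) = 1 ∨ 3/7 = 1
~((v ∨ u) → (u ∨ u)) ∨ (((u ∨ (v → v)) → ((u → v) ∨ v)) ∨ (v ↔ u)) = 4/7 ∨ 1 = 1
u → u = 1/7 → 1/7 = 1
(u → u) → v = 1 → 5/7 = 5/7
v → u = 5/7 → 1/7 = 3/7
~(v → u) = ~3/7 = 4/7
v ↔ v = 5/7 ↔ 5/7 = 1
~(v → u) → (v ↔ v) = 4/7 → 1 = 1
((u → u) → v) ↔ (~(v → u) → (v ↔ v)) = 5/7 ↔ 1 = 5/7
(~((v ∨ u) → (u ∨ u)) ∨ (((u ∨ (v → v)) → ((u → v) ∨ v)) ∨ (v ↔ u))) → (((u → u) → v) ↔ (~(v → u) → (v ↔ v))) = 1 → 5/7 = 5/7

5/7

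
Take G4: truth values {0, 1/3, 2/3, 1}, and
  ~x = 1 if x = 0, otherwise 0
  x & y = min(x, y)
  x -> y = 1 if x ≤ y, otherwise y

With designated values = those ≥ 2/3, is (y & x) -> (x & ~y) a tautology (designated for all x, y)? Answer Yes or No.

No

Counterexample: take x = 1/3, y = 1/3.
y & x = 1/3 & 1/3 = 1/3
~y = ~1/3 = 0
x & ~y = 1/3 & 0 = 0
(y & x) -> (x & ~y) = 1/3 -> 0 = 0
This gives 0, which is below 2/3.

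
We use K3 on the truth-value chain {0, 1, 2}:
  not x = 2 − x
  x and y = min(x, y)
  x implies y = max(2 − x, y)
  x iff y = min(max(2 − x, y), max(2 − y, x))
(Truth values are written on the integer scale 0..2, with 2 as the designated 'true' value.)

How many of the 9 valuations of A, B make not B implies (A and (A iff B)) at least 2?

3

A = 0, B = 0 ↦ 0  <
A = 0, B = 1 ↦ 1  <
A = 0, B = 2 ↦ 2  ≥
A = 1, B = 0 ↦ 1  <
A = 1, B = 1 ↦ 1  <
A = 1, B = 2 ↦ 2  ≥
A = 2, B = 0 ↦ 0  <
A = 2, B = 1 ↦ 1  <
A = 2, B = 2 ↦ 2  ≥
So 3 of the 9 assignments meet the threshold.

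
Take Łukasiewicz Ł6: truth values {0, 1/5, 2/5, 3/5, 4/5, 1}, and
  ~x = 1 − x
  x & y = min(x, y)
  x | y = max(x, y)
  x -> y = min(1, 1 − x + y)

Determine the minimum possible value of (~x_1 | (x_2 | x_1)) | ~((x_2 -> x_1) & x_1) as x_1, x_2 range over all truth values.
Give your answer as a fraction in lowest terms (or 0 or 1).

3/5

Take x_1 = 2/5, x_2 = 0:
~x_1 = ~2/5 = 3/5
x_2 | x_1 = 0 | 2/5 = 2/5
~x_1 | (x_2 | x_1) = 3/5 | 2/5 = 3/5
x_2 -> x_1 = 0 -> 2/5 = 1
(x_2 -> x_1) & x_1 = 1 & 2/5 = 2/5
~((x_2 -> x_1) & x_1) = ~2/5 = 3/5
(~x_1 | (x_2 | x_1)) | ~((x_2 -> x_1) & x_1) = 3/5 | 3/5 = 3/5
No assignment yields a value below 3/5, so this is the minimum.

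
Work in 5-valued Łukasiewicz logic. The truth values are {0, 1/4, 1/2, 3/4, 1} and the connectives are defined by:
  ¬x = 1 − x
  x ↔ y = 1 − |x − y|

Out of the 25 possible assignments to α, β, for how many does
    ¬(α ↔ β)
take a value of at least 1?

2

value 1: 2 assignments (counts)
value 3/4: 4 assignments
value 1/2: 6 assignments
value 1/4: 8 assignments
value 0: 5 assignments
So 2 of the 25 assignments meet the threshold.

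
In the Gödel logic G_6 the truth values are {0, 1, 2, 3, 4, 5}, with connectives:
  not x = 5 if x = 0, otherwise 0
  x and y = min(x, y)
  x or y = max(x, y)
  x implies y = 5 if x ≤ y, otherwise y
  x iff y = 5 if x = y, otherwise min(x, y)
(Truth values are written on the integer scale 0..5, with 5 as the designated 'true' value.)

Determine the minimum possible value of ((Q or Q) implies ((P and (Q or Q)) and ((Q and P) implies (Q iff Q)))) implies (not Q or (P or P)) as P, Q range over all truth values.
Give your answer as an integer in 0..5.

1

Take P = 1, Q = 1:
Q or Q = 1 or 1 = 1
Q or Q = 1 or 1 = 1
P and (Q or Q) = 1 and 1 = 1
Q and P = 1 and 1 = 1
Q iff Q = 1 iff 1 = 5
(Q and P) implies (Q iff Q) = 1 implies 5 = 5
(P and (Q or Q)) and ((Q and P) implies (Q iff Q)) = 1 and 5 = 1
(Q or Q) implies ((P and (Q or Q)) and ((Q and P) implies (Q iff Q))) = 1 implies 1 = 5
not Q = not 1 = 0
P or P = 1 or 1 = 1
not Q or (P or P) = 0 or 1 = 1
((Q or Q) implies ((P and (Q or Q)) and ((Q and P) implies (Q iff Q)))) implies (not Q or (P or P)) = 5 implies 1 = 1
No assignment yields a value below 1, so this is the minimum.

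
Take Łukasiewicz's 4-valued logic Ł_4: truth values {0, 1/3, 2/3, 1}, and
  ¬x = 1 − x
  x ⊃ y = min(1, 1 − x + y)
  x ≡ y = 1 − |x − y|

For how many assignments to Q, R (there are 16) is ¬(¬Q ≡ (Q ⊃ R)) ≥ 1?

Q = 0, R = 0 ↦ 0  <
Q = 0, R = 1/3 ↦ 0  <
Q = 0, R = 2/3 ↦ 0  <
Q = 0, R = 1 ↦ 0  <
Q = 1/3, R = 0 ↦ 0  <
Q = 1/3, R = 1/3 ↦ 1/3  <
Q = 1/3, R = 2/3 ↦ 1/3  <
Q = 1/3, R = 1 ↦ 1/3  <
Q = 2/3, R = 0 ↦ 0  <
Q = 2/3, R = 1/3 ↦ 1/3  <
Q = 2/3, R = 2/3 ↦ 2/3  <
Q = 2/3, R = 1 ↦ 2/3  <
Q = 1, R = 0 ↦ 0  <
Q = 1, R = 1/3 ↦ 1/3  <
Q = 1, R = 2/3 ↦ 2/3  <
Q = 1, R = 1 ↦ 1  ≥
So 1 of the 16 assignments meets the threshold.

1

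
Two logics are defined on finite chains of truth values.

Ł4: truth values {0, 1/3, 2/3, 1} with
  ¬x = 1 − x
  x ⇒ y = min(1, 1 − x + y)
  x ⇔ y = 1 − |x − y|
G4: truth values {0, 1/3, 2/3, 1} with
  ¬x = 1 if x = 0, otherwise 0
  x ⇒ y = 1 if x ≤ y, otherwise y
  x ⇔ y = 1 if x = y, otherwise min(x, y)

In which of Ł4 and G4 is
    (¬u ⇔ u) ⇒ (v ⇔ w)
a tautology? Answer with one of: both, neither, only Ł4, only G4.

In Ł4: at u = 1/3, v = 0, w = 2/3 the value is 2/3 — not a tautology.
In G4: every assignment gives 1 — tautology.

only G4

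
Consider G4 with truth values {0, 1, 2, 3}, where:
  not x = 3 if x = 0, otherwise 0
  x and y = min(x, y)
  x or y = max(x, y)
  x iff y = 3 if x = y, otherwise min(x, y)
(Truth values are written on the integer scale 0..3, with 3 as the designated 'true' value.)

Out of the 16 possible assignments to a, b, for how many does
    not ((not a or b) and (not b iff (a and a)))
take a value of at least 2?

a = 0, b = 0 ↦ 3  ≥
a = 0, b = 1 ↦ 0  <
a = 0, b = 2 ↦ 0  <
a = 0, b = 3 ↦ 0  <
a = 1, b = 0 ↦ 3  ≥
a = 1, b = 1 ↦ 3  ≥
a = 1, b = 2 ↦ 3  ≥
a = 1, b = 3 ↦ 3  ≥
a = 2, b = 0 ↦ 3  ≥
a = 2, b = 1 ↦ 3  ≥
a = 2, b = 2 ↦ 3  ≥
a = 2, b = 3 ↦ 3  ≥
a = 3, b = 0 ↦ 3  ≥
a = 3, b = 1 ↦ 3  ≥
a = 3, b = 2 ↦ 3  ≥
a = 3, b = 3 ↦ 3  ≥
So 13 of the 16 assignments meet the threshold.

13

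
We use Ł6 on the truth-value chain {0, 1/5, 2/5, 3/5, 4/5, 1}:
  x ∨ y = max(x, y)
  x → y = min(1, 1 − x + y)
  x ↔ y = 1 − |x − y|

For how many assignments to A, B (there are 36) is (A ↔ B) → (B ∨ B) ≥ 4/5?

value 1: 17 assignments (counts)
value 4/5: 7 assignments (counts)
value 3/5: 5 assignments
value 2/5: 4 assignments
value 1/5: 2 assignments
value 0: 1 assignment
So 24 of the 36 assignments meet the threshold.

24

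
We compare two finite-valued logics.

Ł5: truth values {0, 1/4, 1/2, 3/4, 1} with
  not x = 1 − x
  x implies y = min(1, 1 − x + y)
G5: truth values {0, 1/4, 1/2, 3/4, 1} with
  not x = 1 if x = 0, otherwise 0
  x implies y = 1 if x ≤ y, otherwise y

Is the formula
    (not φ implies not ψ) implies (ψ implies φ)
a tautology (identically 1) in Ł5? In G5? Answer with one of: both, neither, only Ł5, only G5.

only Ł5

In Ł5: every assignment gives 1 — tautology.
In G5: at φ = 1/4, ψ = 1/2 the value is 1/4 — not a tautology.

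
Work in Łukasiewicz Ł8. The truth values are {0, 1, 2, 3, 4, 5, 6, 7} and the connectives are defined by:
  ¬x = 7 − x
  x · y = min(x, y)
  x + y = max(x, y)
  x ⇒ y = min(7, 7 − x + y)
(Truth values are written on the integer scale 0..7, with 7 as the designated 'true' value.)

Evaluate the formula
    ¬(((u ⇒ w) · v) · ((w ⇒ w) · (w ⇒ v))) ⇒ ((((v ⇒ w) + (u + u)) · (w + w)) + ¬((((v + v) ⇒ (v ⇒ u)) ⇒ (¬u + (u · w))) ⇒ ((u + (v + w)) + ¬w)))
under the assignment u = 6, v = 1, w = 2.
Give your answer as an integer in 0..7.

3

u ⇒ w = 6 ⇒ 2 = 3
(u ⇒ w) · v = 3 · 1 = 1
w ⇒ w = 2 ⇒ 2 = 7
w ⇒ v = 2 ⇒ 1 = 6
(w ⇒ w) · (w ⇒ v) = 7 · 6 = 6
((u ⇒ w) · v) · ((w ⇒ w) · (w ⇒ v)) = 1 · 6 = 1
¬(((u ⇒ w) · v) · ((w ⇒ w) · (w ⇒ v))) = ¬1 = 6
v ⇒ w = 1 ⇒ 2 = 7
u + u = 6 + 6 = 6
(v ⇒ w) + (u + u) = 7 + 6 = 7
w + w = 2 + 2 = 2
((v ⇒ w) + (u + u)) · (w + w) = 7 · 2 = 2
v + v = 1 + 1 = 1
v ⇒ u = 1 ⇒ 6 = 7
(v + v) ⇒ (v ⇒ u) = 1 ⇒ 7 = 7
¬u = ¬6 = 1
u · w = 6 · 2 = 2
¬u + (u · w) = 1 + 2 = 2
((v + v) ⇒ (v ⇒ u)) ⇒ (¬u + (u · w)) = 7 ⇒ 2 = 2
v + w = 1 + 2 = 2
u + (v + w) = 6 + 2 = 6
¬w = ¬2 = 5
(u + (v + w)) + ¬w = 6 + 5 = 6
(((v + v) ⇒ (v ⇒ u)) ⇒ (¬u + (u · w))) ⇒ ((u + (v + w)) + ¬w) = 2 ⇒ 6 = 7
¬((((v + v) ⇒ (v ⇒ u)) ⇒ (¬u + (u · w))) ⇒ ((u + (v + w)) + ¬w)) = ¬7 = 0
(((v ⇒ w) + (u + u)) · (w + w)) + ¬((((v + v) ⇒ (v ⇒ u)) ⇒ (¬u + (u · w))) ⇒ ((u + (v + w)) + ¬w)) = 2 + 0 = 2
¬(((u ⇒ w) · v) · ((w ⇒ w) · (w ⇒ v))) ⇒ ((((v ⇒ w) + (u + u)) · (w + w)) + ¬((((v + v) ⇒ (v ⇒ u)) ⇒ (¬u + (u · w))) ⇒ ((u + (v + w)) + ¬w))) = 6 ⇒ 2 = 3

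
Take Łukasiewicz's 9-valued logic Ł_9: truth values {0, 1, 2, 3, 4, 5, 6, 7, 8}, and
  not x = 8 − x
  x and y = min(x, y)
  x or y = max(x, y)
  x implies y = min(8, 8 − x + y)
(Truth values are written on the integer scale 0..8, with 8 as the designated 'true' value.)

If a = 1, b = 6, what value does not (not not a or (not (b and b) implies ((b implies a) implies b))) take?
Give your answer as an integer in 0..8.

not a = not 1 = 7
not not a = not 7 = 1
b and b = 6 and 6 = 6
not (b and b) = not 6 = 2
b implies a = 6 implies 1 = 3
(b implies a) implies b = 3 implies 6 = 8
not (b and b) implies ((b implies a) implies b) = 2 implies 8 = 8
not not a or (not (b and b) implies ((b implies a) implies b)) = 1 or 8 = 8
not (not not a or (not (b and b) implies ((b implies a) implies b))) = not 8 = 0

0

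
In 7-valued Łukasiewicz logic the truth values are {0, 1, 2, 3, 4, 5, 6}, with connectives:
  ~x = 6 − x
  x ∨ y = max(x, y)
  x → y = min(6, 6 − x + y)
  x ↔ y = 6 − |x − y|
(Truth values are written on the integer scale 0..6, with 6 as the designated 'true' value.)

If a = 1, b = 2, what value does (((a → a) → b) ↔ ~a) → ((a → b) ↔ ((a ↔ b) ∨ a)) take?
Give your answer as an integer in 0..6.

6

a → a = 1 → 1 = 6
(a → a) → b = 6 → 2 = 2
~a = ~1 = 5
((a → a) → b) ↔ ~a = 2 ↔ 5 = 3
a → b = 1 → 2 = 6
a ↔ b = 1 ↔ 2 = 5
(a ↔ b) ∨ a = 5 ∨ 1 = 5
(a → b) ↔ ((a ↔ b) ∨ a) = 6 ↔ 5 = 5
(((a → a) → b) ↔ ~a) → ((a → b) ↔ ((a ↔ b) ∨ a)) = 3 → 5 = 6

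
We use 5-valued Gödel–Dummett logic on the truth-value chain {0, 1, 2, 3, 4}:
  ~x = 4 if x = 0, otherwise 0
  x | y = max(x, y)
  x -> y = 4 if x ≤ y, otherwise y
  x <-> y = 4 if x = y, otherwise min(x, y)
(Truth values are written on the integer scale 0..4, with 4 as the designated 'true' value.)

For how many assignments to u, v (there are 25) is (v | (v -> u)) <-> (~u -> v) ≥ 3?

23

value 4: 21 assignments (counts)
value 3: 2 assignments (counts)
value 2: 1 assignment
value 0: 1 assignment
So 23 of the 25 assignments meet the threshold.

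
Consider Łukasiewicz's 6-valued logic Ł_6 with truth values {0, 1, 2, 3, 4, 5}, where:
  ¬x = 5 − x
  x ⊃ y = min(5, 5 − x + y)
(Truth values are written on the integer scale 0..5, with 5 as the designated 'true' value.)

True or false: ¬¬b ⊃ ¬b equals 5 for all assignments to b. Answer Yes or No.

No

Counterexample: take b = 3.
¬b = ¬3 = 2
¬¬b = ¬2 = 3
¬b = ¬3 = 2
¬¬b ⊃ ¬b = 3 ⊃ 2 = 4
This gives 4 ≠ 5.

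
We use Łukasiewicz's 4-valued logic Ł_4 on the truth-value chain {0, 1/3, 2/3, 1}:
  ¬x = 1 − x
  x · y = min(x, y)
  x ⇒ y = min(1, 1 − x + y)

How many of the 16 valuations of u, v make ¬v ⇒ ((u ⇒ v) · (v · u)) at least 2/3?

11

u = 0, v = 0 ↦ 0  <
u = 0, v = 1/3 ↦ 1/3  <
u = 0, v = 2/3 ↦ 2/3  ≥
u = 0, v = 1 ↦ 1  ≥
u = 1/3, v = 0 ↦ 0  <
u = 1/3, v = 1/3 ↦ 2/3  ≥
u = 1/3, v = 2/3 ↦ 1  ≥
u = 1/3, v = 1 ↦ 1  ≥
u = 2/3, v = 0 ↦ 0  <
u = 2/3, v = 1/3 ↦ 2/3  ≥
u = 2/3, v = 2/3 ↦ 1  ≥
u = 2/3, v = 1 ↦ 1  ≥
u = 1, v = 0 ↦ 0  <
u = 1, v = 1/3 ↦ 2/3  ≥
u = 1, v = 2/3 ↦ 1  ≥
u = 1, v = 1 ↦ 1  ≥
So 11 of the 16 assignments meet the threshold.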